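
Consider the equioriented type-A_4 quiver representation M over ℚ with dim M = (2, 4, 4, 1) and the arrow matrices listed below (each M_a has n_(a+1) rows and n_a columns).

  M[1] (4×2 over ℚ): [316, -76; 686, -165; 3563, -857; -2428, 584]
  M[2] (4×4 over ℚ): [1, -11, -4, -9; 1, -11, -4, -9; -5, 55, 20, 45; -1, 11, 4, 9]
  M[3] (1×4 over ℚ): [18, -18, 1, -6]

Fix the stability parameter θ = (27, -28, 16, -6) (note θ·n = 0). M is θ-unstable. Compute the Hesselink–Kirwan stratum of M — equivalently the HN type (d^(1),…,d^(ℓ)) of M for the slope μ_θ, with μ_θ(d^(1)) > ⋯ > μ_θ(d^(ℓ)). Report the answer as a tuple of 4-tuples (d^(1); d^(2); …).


Interval decomposition of M: I[1,2], I[1,4], I[2,2]^2, I[3,3]^3.
HN type (ℓ=4): μ^(1)=16; μ^(2)=5; μ^(3)=-1/2; μ^(4)=-28

((0, 0, 3, 0); (0, 0, 1, 1); (2, 2, 0, 0); (0, 2, 0, 0))


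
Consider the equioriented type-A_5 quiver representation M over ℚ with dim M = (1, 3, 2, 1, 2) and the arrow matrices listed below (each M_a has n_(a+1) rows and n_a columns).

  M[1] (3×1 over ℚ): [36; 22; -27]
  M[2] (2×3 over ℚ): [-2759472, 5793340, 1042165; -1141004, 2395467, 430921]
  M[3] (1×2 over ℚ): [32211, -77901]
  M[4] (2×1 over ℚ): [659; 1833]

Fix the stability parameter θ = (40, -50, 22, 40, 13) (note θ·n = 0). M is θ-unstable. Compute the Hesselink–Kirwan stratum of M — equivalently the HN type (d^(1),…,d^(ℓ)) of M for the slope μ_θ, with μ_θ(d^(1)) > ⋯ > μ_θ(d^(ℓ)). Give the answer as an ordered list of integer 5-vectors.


Interval decomposition of M: I[1,3], I[2,2], I[2,5], I[5,5].
HN type (ℓ=5): μ^(1)=53/2; μ^(2)=22; μ^(3)=13; μ^(4)=-5; μ^(5)=-50

((0, 0, 0, 1, 1); (0, 0, 2, 0, 0); (0, 0, 0, 0, 1); (1, 1, 0, 0, 0); (0, 2, 0, 0, 0))


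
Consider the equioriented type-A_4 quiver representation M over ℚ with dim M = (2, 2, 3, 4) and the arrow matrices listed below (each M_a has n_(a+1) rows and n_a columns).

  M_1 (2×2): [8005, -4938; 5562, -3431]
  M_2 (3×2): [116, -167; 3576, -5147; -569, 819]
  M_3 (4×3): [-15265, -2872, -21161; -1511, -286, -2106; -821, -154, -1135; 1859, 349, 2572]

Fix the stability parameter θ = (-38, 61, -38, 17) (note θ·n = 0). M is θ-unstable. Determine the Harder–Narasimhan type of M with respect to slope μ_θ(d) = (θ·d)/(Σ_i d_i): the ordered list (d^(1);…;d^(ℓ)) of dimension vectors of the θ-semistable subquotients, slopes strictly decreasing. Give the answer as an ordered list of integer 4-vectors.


Via rank(M_{q-1}∘⋯∘M_p): M ≅ I[1,4]^2, I[3,4], I[4,4].
μ_θ-semistable layers: μ^(1)=17; μ^(2)=23/2; μ^(3)=-38

((0, 0, 0, 4); (0, 2, 2, 0); (2, 0, 1, 0))


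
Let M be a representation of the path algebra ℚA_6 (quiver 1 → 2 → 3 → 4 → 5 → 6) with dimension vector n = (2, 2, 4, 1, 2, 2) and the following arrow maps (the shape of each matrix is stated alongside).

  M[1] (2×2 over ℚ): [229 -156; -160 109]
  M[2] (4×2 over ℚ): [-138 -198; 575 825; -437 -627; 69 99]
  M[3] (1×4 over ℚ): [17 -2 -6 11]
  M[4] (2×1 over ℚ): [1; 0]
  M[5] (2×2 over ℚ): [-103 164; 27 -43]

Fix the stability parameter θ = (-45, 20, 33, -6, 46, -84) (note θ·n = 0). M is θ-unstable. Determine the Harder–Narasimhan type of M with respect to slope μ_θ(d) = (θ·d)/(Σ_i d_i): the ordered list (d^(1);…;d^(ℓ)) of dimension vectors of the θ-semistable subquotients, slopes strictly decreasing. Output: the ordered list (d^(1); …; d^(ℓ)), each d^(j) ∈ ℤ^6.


Barcode: M ≅ I[1,2], I[1,6], I[3,3]^3, I[5,6]. HN layers by μ_θ (5 steps, strictly decreasing):
  μ^(1)=33; μ^(2)=20; μ^(3)=9/5; μ^(4)=-19; μ^(5)=-45

((0, 0, 3, 0, 0, 0); (0, 1, 0, 0, 0, 0); (0, 1, 1, 1, 1, 1); (0, 0, 0, 0, 1, 1); (2, 0, 0, 0, 0, 0))


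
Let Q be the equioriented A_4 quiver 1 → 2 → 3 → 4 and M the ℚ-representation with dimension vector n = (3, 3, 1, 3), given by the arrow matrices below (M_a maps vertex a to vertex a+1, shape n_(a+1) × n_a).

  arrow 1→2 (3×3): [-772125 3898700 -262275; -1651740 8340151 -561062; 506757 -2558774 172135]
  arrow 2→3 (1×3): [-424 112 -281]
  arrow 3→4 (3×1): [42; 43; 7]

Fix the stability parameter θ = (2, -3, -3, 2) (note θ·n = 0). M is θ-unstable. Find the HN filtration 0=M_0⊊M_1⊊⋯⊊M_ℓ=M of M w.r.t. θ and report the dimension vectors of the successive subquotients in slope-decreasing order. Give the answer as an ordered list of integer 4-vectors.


Barcode: M ≅ I[1,1], I[1,2], I[1,4], I[2,2], I[4,4]^2. HN layers by μ_θ (4 steps, strictly decreasing):
  μ^(1)=2; μ^(2)=-1/2; μ^(3)=-4/3; μ^(4)=-3

((1, 0, 0, 3); (1, 1, 0, 0); (1, 1, 1, 0); (0, 1, 0, 0))


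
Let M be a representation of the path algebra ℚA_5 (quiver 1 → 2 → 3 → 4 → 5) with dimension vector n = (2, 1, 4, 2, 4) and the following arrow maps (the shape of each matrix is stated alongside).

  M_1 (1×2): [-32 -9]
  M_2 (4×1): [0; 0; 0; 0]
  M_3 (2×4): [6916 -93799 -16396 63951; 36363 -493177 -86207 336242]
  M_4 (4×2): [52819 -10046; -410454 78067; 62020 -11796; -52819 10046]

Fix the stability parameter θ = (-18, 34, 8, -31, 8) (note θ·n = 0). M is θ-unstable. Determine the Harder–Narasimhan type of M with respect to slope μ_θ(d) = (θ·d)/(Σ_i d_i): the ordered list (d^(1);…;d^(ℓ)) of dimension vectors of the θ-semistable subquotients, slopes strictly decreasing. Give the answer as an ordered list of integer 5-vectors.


Interval decomposition of M: I[1,1], I[1,2], I[3,3]^2, I[3,5]^2, I[5,5]^2.
HN type (ℓ=4): μ^(1)=34; μ^(2)=8; μ^(3)=-23/2; μ^(4)=-18

((0, 1, 0, 0, 0); (0, 0, 2, 0, 4); (0, 0, 2, 2, 0); (2, 0, 0, 0, 0))


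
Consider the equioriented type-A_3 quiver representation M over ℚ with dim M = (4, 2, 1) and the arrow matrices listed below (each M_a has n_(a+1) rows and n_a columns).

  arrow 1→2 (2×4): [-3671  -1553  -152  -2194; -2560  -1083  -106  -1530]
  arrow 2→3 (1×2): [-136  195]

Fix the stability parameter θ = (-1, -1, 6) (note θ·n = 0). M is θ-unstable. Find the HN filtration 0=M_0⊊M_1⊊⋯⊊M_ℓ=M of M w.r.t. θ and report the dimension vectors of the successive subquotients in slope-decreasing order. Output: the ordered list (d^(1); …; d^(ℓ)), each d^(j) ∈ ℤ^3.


Interval decomposition of M: I[1,1]^2, I[1,2], I[1,3].
HN type (ℓ=2): μ^(1)=6; μ^(2)=-1

((0, 0, 1); (4, 2, 0))


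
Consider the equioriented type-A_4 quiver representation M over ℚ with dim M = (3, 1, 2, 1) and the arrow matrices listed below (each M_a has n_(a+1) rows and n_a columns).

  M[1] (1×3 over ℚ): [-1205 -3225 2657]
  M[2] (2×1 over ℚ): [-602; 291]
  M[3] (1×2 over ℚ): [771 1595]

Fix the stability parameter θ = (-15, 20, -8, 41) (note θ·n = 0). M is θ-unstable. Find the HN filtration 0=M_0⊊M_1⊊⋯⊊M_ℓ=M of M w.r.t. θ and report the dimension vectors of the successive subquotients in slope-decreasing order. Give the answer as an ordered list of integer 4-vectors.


Interval decomposition of M: I[1,1]^2, I[1,4], I[3,3].
HN type (ℓ=4): μ^(1)=41; μ^(2)=6; μ^(3)=-8; μ^(4)=-15

((0, 0, 0, 1); (0, 1, 1, 0); (0, 0, 1, 0); (3, 0, 0, 0))


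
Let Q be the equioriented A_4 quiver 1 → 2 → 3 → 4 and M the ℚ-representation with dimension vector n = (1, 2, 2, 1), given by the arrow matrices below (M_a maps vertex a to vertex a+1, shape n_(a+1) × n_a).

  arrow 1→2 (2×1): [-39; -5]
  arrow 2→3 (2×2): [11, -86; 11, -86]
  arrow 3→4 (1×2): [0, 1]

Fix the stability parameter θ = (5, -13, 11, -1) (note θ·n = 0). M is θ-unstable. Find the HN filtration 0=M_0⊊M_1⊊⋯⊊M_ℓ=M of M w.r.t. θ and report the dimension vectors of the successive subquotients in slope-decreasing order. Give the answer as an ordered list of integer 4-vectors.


Barcode: M ≅ I[1,4], I[2,2], I[3,3]. HN layers by μ_θ (4 steps, strictly decreasing):
  μ^(1)=11; μ^(2)=5; μ^(3)=-4; μ^(4)=-13

((0, 0, 1, 0); (0, 0, 1, 1); (1, 1, 0, 0); (0, 1, 0, 0))


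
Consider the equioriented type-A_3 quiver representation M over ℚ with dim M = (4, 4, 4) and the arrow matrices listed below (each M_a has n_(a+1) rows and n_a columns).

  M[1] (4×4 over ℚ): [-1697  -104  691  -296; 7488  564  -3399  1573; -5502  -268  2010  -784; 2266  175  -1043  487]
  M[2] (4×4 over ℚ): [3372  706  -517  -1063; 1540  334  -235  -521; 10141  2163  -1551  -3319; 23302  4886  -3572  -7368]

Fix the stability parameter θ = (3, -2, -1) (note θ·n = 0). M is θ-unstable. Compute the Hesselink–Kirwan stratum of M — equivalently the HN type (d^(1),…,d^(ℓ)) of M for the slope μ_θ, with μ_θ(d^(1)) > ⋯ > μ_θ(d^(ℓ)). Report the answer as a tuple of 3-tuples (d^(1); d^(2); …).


Via rank(M_{q-1}∘⋯∘M_p): M ≅ I[1,1], I[1,2], I[1,3]^2, I[2,2], I[3,3]^2.
μ_θ-semistable layers: μ^(1)=3; μ^(2)=1/2; μ^(3)=0; μ^(4)=-1; μ^(5)=-2

((1, 0, 0); (1, 1, 0); (2, 2, 2); (0, 0, 2); (0, 1, 0))


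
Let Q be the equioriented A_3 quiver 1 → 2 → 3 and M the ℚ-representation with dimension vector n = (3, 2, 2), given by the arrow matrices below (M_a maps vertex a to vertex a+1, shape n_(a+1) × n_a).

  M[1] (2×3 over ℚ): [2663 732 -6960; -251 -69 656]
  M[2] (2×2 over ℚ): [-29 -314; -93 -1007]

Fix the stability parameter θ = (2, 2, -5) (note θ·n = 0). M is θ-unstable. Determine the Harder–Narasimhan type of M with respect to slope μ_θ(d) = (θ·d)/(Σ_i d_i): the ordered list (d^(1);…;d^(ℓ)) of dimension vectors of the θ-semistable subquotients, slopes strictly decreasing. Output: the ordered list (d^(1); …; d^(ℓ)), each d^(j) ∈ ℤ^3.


Interval decomposition of M: I[1,1], I[1,3]^2.
HN type (ℓ=2): μ^(1)=2; μ^(2)=-1/3

((1, 0, 0); (2, 2, 2))


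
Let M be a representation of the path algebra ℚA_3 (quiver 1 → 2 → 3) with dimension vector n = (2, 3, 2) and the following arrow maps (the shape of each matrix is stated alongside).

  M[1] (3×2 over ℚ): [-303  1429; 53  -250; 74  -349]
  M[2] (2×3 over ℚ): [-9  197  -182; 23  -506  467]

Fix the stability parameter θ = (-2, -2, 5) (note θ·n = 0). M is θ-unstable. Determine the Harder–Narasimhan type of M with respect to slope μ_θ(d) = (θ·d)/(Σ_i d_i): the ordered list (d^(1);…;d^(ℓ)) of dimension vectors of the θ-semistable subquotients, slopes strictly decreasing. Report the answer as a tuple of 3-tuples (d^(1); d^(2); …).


Barcode: M ≅ I[1,3]^2, I[2,2]. HN layers by μ_θ (2 steps, strictly decreasing):
  μ^(1)=5; μ^(2)=-2

((0, 0, 2); (2, 3, 0))


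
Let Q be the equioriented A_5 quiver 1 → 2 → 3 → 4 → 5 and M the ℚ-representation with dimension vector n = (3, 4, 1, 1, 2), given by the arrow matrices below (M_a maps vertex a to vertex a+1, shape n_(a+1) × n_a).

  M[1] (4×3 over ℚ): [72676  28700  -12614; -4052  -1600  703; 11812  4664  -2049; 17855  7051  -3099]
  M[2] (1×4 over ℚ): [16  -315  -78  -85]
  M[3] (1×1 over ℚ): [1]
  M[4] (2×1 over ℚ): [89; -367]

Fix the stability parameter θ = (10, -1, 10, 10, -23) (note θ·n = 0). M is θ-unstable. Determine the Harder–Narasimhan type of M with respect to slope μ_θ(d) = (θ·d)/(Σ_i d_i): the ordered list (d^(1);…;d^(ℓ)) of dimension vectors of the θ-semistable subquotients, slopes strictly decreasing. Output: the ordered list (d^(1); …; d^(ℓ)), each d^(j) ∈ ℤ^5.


Barcode: M ≅ I[1,1], I[1,2], I[1,5], I[2,2]^2, I[5,5]. HN layers by μ_θ (5 steps, strictly decreasing):
  μ^(1)=10; μ^(2)=9/2; μ^(3)=6/5; μ^(4)=-1; μ^(5)=-23

((1, 0, 0, 0, 0); (1, 1, 0, 0, 0); (1, 1, 1, 1, 1); (0, 2, 0, 0, 0); (0, 0, 0, 0, 1))


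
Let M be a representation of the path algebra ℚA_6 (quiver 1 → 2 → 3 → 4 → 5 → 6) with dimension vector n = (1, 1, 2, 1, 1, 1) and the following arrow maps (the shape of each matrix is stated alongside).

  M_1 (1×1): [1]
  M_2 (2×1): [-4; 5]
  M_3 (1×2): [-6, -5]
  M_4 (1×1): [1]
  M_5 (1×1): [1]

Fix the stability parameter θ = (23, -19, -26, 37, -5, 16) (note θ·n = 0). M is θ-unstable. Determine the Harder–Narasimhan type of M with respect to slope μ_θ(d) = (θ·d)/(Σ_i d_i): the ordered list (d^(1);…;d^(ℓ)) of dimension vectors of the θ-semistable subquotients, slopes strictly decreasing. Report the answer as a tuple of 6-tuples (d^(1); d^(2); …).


Via rank(M_{q-1}∘⋯∘M_p): M ≅ I[1,6], I[3,3].
μ_θ-semistable layers: μ^(1)=16; μ^(2)=-22/3; μ^(3)=-26

((0, 0, 0, 1, 1, 1); (1, 1, 1, 0, 0, 0); (0, 0, 1, 0, 0, 0))


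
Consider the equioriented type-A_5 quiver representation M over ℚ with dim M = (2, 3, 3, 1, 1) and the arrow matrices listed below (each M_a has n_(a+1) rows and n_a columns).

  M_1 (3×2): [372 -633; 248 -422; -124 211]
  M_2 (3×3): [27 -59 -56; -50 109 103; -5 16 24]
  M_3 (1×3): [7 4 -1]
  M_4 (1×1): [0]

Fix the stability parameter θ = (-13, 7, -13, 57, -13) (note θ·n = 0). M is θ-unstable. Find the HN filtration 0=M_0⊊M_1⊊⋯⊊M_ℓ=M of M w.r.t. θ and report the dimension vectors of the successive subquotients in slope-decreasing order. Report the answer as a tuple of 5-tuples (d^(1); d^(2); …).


Interval decomposition of M: I[1,1], I[1,3], I[2,3], I[2,4], I[5,5].
HN type (ℓ=3): μ^(1)=57; μ^(2)=-3; μ^(3)=-13

((0, 0, 0, 1, 0); (0, 3, 3, 0, 0); (2, 0, 0, 0, 1))


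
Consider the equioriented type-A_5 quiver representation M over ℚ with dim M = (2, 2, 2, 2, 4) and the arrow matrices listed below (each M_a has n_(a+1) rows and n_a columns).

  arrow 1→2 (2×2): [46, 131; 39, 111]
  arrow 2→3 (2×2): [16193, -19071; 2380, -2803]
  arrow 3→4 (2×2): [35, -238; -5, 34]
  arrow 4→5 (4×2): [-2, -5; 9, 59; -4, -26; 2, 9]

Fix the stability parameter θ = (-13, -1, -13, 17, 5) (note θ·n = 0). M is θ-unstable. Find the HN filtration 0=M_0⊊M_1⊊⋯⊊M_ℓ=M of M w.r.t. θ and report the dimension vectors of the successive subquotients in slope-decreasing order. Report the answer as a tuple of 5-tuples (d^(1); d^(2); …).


Via rank(M_{q-1}∘⋯∘M_p): M ≅ I[1,3], I[1,5], I[4,5], I[5,5]^2.
μ_θ-semistable layers: μ^(1)=11; μ^(2)=5; μ^(3)=-7; μ^(4)=-13

((0, 0, 0, 2, 2); (0, 0, 0, 0, 2); (0, 2, 2, 0, 0); (2, 0, 0, 0, 0))


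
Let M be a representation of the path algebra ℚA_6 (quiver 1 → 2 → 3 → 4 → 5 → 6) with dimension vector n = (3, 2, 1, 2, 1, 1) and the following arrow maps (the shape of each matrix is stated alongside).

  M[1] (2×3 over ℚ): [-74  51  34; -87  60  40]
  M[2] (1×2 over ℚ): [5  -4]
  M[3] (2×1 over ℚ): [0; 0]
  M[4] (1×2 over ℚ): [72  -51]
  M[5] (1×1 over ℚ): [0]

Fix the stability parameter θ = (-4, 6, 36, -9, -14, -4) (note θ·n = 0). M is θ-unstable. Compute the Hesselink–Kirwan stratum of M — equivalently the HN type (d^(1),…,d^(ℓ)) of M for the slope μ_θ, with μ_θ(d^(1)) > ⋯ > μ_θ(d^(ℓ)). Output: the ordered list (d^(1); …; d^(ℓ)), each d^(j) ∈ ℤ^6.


Barcode: M ≅ I[1,1], I[1,2], I[1,3], I[4,4], I[4,5], I[6,6]. HN layers by μ_θ (5 steps, strictly decreasing):
  μ^(1)=36; μ^(2)=6; μ^(3)=-4; μ^(4)=-9; μ^(5)=-23/2

((0, 0, 1, 0, 0, 0); (0, 2, 0, 0, 0, 0); (3, 0, 0, 0, 0, 1); (0, 0, 0, 1, 0, 0); (0, 0, 0, 1, 1, 0))


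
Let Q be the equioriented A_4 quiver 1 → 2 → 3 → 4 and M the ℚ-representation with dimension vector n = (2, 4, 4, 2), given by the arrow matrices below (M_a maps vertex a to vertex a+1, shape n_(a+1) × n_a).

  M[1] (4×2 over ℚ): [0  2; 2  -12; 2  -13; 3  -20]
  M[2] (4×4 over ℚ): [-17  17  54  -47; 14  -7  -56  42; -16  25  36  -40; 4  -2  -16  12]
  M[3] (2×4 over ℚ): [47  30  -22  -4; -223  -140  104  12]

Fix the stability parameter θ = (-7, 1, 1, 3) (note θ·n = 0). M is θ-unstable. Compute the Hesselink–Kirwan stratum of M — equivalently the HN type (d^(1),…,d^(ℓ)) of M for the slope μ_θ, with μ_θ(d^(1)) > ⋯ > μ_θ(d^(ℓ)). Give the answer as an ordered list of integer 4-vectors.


Interval decomposition of M: I[1,2], I[1,4], I[2,2], I[2,3], I[3,3], I[3,4].
HN type (ℓ=3): μ^(1)=3; μ^(2)=1; μ^(3)=-7

((0, 0, 0, 2); (0, 4, 4, 0); (2, 0, 0, 0))


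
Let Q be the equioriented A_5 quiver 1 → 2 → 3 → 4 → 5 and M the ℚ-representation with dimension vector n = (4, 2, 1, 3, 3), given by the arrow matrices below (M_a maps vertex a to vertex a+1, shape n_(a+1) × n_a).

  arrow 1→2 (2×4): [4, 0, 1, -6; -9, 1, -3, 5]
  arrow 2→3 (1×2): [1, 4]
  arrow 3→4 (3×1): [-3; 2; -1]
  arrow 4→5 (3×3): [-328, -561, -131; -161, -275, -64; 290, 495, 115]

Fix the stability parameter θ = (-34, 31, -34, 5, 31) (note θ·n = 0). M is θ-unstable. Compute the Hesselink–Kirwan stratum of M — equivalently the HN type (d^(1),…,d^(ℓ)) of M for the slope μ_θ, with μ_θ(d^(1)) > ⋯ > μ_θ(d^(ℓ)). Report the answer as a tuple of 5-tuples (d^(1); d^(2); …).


Barcode: M ≅ I[1,1]^2, I[1,2], I[1,5], I[4,4], I[4,5], I[5,5]. HN layers by μ_θ (4 steps, strictly decreasing):
  μ^(1)=31; μ^(2)=5; μ^(3)=-3/2; μ^(4)=-34

((0, 1, 0, 0, 3); (0, 0, 0, 3, 0); (0, 1, 1, 0, 0); (4, 0, 0, 0, 0))


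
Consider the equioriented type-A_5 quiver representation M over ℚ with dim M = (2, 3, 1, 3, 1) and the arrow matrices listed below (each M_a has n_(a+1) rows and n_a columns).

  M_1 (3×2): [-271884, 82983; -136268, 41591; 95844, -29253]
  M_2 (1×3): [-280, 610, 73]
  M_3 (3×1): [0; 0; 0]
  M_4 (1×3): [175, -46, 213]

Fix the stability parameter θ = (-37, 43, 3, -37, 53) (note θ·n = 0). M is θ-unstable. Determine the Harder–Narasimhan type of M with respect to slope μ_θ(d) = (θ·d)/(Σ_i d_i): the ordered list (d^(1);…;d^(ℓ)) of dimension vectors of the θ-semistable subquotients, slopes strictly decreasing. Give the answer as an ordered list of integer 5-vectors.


Barcode: M ≅ I[1,1], I[1,3], I[2,2]^2, I[4,4]^2, I[4,5]. HN layers by μ_θ (4 steps, strictly decreasing):
  μ^(1)=53; μ^(2)=43; μ^(3)=23; μ^(4)=-37

((0, 0, 0, 0, 1); (0, 2, 0, 0, 0); (0, 1, 1, 0, 0); (2, 0, 0, 3, 0))


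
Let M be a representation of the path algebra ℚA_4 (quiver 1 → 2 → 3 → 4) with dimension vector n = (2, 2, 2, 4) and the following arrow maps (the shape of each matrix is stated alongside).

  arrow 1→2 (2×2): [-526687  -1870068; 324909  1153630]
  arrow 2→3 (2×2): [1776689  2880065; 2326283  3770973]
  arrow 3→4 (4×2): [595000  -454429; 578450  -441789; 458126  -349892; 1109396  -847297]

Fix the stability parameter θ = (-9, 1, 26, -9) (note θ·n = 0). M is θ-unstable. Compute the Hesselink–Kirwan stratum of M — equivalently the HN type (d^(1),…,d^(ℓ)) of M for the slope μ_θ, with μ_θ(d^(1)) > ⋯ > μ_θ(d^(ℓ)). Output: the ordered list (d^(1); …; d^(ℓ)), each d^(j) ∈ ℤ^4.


Interval decomposition of M: I[1,4]^2, I[4,4]^2.
HN type (ℓ=3): μ^(1)=17/2; μ^(2)=1; μ^(3)=-9

((0, 0, 2, 2); (0, 2, 0, 0); (2, 0, 0, 2))


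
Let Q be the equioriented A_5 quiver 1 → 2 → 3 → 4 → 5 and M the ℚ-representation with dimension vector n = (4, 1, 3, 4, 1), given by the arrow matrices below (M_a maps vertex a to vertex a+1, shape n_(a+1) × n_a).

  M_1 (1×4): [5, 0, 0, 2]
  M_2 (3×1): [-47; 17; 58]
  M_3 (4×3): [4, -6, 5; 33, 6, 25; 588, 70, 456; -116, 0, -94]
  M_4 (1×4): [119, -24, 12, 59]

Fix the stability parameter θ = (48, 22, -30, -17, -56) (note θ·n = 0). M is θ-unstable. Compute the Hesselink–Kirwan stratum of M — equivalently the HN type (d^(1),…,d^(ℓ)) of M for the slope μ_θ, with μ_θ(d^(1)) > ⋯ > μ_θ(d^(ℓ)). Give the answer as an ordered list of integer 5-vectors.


Interval decomposition of M: I[1,1]^3, I[1,4], I[3,4], I[3,5], I[4,4].
HN type (ℓ=5): μ^(1)=48; μ^(2)=23/4; μ^(3)=-17; μ^(4)=-30; μ^(5)=-103/3

((3, 0, 0, 0, 0); (1, 1, 1, 1, 0); (0, 0, 0, 2, 0); (0, 0, 1, 0, 0); (0, 0, 1, 1, 1))


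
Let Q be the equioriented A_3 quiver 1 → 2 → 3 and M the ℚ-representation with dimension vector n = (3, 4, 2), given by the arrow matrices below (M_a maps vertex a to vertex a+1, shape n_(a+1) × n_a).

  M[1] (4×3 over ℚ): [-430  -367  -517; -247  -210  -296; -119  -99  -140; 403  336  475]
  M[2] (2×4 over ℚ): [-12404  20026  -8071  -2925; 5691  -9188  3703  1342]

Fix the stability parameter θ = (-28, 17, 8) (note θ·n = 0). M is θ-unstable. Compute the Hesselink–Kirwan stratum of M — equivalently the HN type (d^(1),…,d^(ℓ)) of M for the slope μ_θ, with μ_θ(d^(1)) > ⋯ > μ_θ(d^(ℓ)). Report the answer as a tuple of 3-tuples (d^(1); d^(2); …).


Interval decomposition of M: I[1,2], I[1,3]^2, I[2,2].
HN type (ℓ=3): μ^(1)=17; μ^(2)=25/2; μ^(3)=-28

((0, 2, 0); (0, 2, 2); (3, 0, 0))


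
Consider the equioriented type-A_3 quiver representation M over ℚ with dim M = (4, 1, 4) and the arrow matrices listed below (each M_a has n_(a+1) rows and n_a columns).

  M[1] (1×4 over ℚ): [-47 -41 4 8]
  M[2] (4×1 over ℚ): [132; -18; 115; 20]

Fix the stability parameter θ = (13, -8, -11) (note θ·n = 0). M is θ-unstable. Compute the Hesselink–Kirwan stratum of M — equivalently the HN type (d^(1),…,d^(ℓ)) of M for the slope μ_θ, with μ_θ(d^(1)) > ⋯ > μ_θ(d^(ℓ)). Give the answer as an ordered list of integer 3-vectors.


Via rank(M_{q-1}∘⋯∘M_p): M ≅ I[1,1]^3, I[1,3], I[3,3]^3.
μ_θ-semistable layers: μ^(1)=13; μ^(2)=-2; μ^(3)=-11

((3, 0, 0); (1, 1, 1); (0, 0, 3))


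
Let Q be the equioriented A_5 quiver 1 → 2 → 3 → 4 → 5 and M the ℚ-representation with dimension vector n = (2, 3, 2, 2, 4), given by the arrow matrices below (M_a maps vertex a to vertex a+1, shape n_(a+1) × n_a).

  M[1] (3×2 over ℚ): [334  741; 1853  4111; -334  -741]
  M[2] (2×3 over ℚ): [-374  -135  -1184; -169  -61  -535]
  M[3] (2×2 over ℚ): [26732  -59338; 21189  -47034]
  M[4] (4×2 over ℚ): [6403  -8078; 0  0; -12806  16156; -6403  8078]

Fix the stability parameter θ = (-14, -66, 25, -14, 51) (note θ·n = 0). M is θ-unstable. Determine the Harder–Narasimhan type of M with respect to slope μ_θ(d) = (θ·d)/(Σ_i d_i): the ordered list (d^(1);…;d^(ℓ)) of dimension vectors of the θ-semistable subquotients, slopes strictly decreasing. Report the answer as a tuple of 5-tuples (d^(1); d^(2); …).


Via rank(M_{q-1}∘⋯∘M_p): M ≅ I[1,2], I[1,5], I[2,4], I[5,5]^3.
μ_θ-semistable layers: μ^(1)=51; μ^(2)=11/2; μ^(3)=-40; μ^(4)=-66

((0, 0, 0, 0, 4); (0, 0, 2, 2, 0); (2, 2, 0, 0, 0); (0, 1, 0, 0, 0))


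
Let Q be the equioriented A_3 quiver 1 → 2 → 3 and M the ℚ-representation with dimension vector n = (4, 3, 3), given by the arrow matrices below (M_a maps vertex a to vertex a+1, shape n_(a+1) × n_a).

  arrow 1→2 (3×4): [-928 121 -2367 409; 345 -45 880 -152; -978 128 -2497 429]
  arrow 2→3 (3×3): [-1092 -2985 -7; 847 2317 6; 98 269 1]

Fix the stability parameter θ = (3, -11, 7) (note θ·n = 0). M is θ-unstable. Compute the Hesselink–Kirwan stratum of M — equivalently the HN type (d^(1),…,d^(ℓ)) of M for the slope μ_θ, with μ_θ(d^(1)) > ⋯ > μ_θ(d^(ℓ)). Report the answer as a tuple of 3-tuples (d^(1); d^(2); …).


Interval decomposition of M: I[1,1], I[1,2], I[1,3]^2, I[3,3].
HN type (ℓ=3): μ^(1)=7; μ^(2)=3; μ^(3)=-4

((0, 0, 3); (1, 0, 0); (3, 3, 0))


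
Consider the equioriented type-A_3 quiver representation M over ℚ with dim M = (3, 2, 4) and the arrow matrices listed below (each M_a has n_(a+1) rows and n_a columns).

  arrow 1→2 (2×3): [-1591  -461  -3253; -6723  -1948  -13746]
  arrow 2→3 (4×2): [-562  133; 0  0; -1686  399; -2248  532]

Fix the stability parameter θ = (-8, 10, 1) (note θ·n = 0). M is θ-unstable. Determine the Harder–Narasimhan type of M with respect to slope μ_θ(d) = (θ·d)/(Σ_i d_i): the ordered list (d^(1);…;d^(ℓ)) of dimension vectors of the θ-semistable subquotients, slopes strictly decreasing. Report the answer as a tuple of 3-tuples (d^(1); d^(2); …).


Via rank(M_{q-1}∘⋯∘M_p): M ≅ I[1,1], I[1,2], I[1,3], I[3,3]^3.
μ_θ-semistable layers: μ^(1)=10; μ^(2)=11/2; μ^(3)=1; μ^(4)=-8

((0, 1, 0); (0, 1, 1); (0, 0, 3); (3, 0, 0))


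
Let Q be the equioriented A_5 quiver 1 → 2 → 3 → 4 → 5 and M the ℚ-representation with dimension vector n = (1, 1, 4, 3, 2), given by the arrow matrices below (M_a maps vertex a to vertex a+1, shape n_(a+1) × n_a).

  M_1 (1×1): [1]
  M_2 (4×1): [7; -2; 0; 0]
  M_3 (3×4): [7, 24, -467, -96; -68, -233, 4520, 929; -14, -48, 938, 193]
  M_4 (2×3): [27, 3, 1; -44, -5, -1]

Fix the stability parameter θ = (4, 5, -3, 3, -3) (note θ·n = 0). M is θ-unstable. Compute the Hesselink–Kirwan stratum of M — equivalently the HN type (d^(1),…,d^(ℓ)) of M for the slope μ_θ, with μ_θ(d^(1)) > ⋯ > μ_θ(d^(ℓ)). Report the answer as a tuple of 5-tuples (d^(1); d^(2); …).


Interval decomposition of M: I[1,5], I[3,3], I[3,4], I[3,5].
HN type (ℓ=4): μ^(1)=3; μ^(2)=6/5; μ^(3)=0; μ^(4)=-3

((0, 0, 0, 1, 0); (1, 1, 1, 1, 1); (0, 0, 0, 1, 1); (0, 0, 3, 0, 0))


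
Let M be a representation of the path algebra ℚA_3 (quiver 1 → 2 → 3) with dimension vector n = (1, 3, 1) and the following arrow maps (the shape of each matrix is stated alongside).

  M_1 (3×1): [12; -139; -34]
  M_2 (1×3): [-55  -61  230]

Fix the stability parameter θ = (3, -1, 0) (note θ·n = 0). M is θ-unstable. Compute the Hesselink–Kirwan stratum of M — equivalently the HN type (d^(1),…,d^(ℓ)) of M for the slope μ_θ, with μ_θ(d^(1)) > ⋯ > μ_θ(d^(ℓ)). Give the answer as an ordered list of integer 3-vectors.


Interval decomposition of M: I[1,3], I[2,2]^2.
HN type (ℓ=2): μ^(1)=2/3; μ^(2)=-1

((1, 1, 1); (0, 2, 0))


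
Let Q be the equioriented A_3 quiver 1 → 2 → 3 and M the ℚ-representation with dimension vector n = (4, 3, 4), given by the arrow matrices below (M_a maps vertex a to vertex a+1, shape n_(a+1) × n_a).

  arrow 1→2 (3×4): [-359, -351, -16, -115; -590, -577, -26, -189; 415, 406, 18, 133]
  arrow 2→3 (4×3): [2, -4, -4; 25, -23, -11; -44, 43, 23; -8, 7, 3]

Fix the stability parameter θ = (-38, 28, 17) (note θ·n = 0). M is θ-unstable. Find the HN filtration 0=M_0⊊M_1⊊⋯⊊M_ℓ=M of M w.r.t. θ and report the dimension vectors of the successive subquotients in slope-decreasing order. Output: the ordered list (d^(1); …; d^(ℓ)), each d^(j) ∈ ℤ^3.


Interval decomposition of M: I[1,1], I[1,2], I[1,3]^2, I[3,3]^2.
HN type (ℓ=4): μ^(1)=28; μ^(2)=45/2; μ^(3)=17; μ^(4)=-38

((0, 1, 0); (0, 2, 2); (0, 0, 2); (4, 0, 0))


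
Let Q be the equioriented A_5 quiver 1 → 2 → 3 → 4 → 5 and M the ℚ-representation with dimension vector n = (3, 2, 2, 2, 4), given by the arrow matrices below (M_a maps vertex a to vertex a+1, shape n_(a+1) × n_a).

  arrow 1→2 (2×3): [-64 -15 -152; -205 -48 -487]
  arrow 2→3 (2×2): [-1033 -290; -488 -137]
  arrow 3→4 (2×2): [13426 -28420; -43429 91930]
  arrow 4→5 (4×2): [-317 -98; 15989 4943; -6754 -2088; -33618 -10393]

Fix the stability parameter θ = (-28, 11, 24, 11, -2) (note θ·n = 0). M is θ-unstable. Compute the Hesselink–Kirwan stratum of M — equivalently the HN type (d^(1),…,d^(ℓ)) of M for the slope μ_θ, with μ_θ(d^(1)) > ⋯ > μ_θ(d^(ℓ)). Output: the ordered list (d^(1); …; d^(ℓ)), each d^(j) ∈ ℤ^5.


Interval decomposition of M: I[1,1], I[1,3], I[1,5], I[4,5], I[5,5]^2.
HN type (ℓ=5): μ^(1)=24; μ^(2)=11; μ^(3)=9/2; μ^(4)=-2; μ^(5)=-28

((0, 0, 1, 0, 0); (0, 2, 1, 1, 1); (0, 0, 0, 1, 1); (0, 0, 0, 0, 2); (3, 0, 0, 0, 0))


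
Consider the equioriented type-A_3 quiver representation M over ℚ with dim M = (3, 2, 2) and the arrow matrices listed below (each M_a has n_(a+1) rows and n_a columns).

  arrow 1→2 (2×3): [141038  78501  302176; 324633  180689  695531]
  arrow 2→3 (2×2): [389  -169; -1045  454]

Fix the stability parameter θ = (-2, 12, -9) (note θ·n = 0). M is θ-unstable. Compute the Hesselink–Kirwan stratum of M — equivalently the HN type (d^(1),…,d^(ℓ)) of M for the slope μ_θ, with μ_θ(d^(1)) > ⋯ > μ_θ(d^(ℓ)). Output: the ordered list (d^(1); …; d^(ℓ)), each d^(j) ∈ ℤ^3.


Barcode: M ≅ I[1,1], I[1,3]^2. HN layers by μ_θ (2 steps, strictly decreasing):
  μ^(1)=3/2; μ^(2)=-2

((0, 2, 2); (3, 0, 0))


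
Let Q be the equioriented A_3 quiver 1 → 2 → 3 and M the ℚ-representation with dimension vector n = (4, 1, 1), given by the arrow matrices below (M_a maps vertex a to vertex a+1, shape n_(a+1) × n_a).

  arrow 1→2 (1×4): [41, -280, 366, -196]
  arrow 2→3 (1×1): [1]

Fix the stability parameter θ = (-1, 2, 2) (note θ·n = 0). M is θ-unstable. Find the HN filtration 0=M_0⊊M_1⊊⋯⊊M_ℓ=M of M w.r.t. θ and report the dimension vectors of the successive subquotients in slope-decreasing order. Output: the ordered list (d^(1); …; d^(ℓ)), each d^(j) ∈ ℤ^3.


Barcode: M ≅ I[1,1]^3, I[1,3]. HN layers by μ_θ (2 steps, strictly decreasing):
  μ^(1)=2; μ^(2)=-1

((0, 1, 1); (4, 0, 0))


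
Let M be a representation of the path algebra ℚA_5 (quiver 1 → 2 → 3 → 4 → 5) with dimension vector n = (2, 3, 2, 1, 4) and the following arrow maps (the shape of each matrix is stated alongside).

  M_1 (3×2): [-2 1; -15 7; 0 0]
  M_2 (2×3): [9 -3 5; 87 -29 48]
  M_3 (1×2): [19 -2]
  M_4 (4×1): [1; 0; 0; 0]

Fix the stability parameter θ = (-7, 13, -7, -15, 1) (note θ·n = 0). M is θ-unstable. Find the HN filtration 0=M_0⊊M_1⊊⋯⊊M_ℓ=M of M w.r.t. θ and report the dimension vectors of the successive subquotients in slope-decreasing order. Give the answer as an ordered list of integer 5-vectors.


Via rank(M_{q-1}∘⋯∘M_p): M ≅ I[1,2], I[1,5], I[2,3], I[5,5]^3.
μ_θ-semistable layers: μ^(1)=13; μ^(2)=3; μ^(3)=1; μ^(4)=-3; μ^(5)=-7

((0, 1, 0, 0, 0); (0, 1, 1, 0, 0); (0, 0, 0, 0, 4); (0, 1, 1, 1, 0); (2, 0, 0, 0, 0))


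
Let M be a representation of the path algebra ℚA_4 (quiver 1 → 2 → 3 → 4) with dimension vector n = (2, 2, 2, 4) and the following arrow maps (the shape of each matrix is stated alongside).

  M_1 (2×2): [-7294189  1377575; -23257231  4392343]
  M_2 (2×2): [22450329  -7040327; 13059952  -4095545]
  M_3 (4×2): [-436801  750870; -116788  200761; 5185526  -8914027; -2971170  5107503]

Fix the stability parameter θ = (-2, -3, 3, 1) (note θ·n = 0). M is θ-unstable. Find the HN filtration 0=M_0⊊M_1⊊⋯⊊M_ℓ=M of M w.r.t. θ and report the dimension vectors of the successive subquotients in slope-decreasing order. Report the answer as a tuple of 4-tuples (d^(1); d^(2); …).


Barcode: M ≅ I[1,4]^2, I[4,4]^2. HN layers by μ_θ (3 steps, strictly decreasing):
  μ^(1)=2; μ^(2)=1; μ^(3)=-5/2

((0, 0, 2, 2); (0, 0, 0, 2); (2, 2, 0, 0))


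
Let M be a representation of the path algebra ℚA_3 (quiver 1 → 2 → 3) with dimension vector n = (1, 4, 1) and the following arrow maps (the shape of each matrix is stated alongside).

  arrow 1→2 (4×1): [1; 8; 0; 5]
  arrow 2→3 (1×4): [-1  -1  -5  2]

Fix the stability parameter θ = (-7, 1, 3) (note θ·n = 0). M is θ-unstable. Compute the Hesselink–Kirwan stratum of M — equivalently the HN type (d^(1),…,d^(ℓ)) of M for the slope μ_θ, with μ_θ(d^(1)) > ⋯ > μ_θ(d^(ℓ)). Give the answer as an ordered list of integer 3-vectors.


Barcode: M ≅ I[1,3], I[2,2]^3. HN layers by μ_θ (3 steps, strictly decreasing):
  μ^(1)=3; μ^(2)=1; μ^(3)=-7

((0, 0, 1); (0, 4, 0); (1, 0, 0))


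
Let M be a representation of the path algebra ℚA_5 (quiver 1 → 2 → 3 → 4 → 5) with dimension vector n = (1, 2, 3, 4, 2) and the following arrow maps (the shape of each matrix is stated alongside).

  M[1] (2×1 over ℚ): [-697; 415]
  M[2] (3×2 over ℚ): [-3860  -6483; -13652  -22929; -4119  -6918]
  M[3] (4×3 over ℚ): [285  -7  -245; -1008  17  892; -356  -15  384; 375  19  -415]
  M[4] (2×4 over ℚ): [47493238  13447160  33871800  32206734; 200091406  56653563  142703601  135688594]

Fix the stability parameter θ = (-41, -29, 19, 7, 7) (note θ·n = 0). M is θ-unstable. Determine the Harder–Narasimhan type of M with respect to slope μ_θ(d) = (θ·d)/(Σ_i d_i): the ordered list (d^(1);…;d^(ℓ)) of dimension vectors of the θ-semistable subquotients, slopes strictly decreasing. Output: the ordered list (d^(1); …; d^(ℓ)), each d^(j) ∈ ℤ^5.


Interval decomposition of M: I[1,4], I[2,4], I[3,3], I[4,5]^2.
HN type (ℓ=5): μ^(1)=19; μ^(2)=13; μ^(3)=7; μ^(4)=-29; μ^(5)=-41

((0, 0, 1, 0, 0); (0, 0, 2, 2, 0); (0, 0, 0, 2, 2); (0, 2, 0, 0, 0); (1, 0, 0, 0, 0))


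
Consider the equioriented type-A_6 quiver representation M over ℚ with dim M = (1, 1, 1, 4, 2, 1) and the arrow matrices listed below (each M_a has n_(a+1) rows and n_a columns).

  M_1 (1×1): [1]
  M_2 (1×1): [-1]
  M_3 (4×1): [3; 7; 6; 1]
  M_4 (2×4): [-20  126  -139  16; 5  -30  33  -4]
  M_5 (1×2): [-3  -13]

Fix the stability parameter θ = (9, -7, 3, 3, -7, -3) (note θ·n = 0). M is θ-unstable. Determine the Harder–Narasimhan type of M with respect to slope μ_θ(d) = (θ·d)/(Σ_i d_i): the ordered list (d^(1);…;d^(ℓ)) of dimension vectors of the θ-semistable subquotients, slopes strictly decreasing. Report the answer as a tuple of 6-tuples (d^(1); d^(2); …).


Interval decomposition of M: I[1,6], I[4,4]^2, I[4,5].
HN type (ℓ=3): μ^(1)=3; μ^(2)=-1/3; μ^(3)=-2

((0, 0, 0, 2, 0, 0); (1, 1, 1, 1, 1, 1); (0, 0, 0, 1, 1, 0))


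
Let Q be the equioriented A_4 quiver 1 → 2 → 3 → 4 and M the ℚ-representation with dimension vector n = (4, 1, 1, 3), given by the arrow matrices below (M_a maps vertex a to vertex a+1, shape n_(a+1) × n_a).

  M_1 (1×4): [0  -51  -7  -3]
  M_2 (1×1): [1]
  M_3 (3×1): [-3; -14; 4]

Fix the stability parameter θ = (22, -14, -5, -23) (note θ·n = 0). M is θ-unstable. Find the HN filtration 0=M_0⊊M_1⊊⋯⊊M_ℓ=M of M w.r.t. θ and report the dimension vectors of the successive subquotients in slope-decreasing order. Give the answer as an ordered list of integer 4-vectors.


Via rank(M_{q-1}∘⋯∘M_p): M ≅ I[1,1]^3, I[1,4], I[4,4]^2.
μ_θ-semistable layers: μ^(1)=22; μ^(2)=-5; μ^(3)=-23

((3, 0, 0, 0); (1, 1, 1, 1); (0, 0, 0, 2))


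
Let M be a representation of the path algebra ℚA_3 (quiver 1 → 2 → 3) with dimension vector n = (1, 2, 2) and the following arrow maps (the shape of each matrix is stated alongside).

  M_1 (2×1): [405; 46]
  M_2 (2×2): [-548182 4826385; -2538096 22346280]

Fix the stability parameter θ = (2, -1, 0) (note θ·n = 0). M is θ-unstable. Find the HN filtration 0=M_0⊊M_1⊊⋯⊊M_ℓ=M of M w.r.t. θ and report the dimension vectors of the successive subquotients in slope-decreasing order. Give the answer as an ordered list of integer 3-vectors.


Interval decomposition of M: I[1,2], I[2,3], I[3,3].
HN type (ℓ=3): μ^(1)=1/2; μ^(2)=0; μ^(3)=-1

((1, 1, 0); (0, 0, 2); (0, 1, 0))


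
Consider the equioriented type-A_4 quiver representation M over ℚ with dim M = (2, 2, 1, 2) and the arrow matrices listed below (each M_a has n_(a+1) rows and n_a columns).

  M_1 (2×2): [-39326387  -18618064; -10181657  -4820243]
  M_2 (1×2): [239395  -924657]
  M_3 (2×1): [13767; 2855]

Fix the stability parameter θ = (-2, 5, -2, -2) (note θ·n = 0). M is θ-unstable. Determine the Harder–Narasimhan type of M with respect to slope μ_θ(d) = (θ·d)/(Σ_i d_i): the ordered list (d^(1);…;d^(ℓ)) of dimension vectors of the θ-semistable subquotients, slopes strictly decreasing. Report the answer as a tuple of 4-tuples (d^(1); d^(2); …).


Via rank(M_{q-1}∘⋯∘M_p): M ≅ I[1,2], I[1,4], I[4,4].
μ_θ-semistable layers: μ^(1)=5; μ^(2)=1/3; μ^(3)=-2

((0, 1, 0, 0); (0, 1, 1, 1); (2, 0, 0, 1))


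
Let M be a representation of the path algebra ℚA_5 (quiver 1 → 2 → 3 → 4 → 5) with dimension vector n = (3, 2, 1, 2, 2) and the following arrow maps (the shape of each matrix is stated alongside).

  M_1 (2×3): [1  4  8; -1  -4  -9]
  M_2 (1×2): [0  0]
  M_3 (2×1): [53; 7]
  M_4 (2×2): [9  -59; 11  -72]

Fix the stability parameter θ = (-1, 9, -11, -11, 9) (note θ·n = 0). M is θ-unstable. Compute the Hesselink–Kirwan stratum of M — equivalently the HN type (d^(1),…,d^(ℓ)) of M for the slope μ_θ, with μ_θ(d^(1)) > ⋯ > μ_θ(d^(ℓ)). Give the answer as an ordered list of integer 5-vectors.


Barcode: M ≅ I[1,1], I[1,2]^2, I[3,5], I[4,5]. HN layers by μ_θ (3 steps, strictly decreasing):
  μ^(1)=9; μ^(2)=-1; μ^(3)=-11

((0, 2, 0, 0, 2); (3, 0, 0, 0, 0); (0, 0, 1, 2, 0))


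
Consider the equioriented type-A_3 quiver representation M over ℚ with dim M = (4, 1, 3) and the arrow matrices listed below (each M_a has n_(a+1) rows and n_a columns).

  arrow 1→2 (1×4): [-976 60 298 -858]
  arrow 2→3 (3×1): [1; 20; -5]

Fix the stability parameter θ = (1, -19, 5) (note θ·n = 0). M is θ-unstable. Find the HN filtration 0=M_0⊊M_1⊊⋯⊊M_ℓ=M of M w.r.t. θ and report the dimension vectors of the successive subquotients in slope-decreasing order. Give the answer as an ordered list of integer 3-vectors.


Interval decomposition of M: I[1,1]^3, I[1,3], I[3,3]^2.
HN type (ℓ=3): μ^(1)=5; μ^(2)=1; μ^(3)=-9

((0, 0, 3); (3, 0, 0); (1, 1, 0))


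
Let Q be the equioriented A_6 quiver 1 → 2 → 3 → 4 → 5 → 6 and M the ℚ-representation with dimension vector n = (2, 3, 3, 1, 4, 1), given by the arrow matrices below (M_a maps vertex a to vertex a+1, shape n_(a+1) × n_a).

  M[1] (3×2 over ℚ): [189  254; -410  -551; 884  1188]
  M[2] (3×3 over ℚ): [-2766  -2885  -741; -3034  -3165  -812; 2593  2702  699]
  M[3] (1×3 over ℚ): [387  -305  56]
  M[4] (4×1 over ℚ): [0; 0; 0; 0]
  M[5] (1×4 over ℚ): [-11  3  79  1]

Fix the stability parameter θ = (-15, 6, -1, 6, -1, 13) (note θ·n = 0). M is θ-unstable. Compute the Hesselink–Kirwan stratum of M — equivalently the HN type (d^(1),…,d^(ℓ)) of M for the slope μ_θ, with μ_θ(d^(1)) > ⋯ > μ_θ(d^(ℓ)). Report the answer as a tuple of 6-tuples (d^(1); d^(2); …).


Barcode: M ≅ I[1,3], I[1,4], I[2,3], I[5,5]^3, I[5,6]. HN layers by μ_θ (5 steps, strictly decreasing):
  μ^(1)=13; μ^(2)=6; μ^(3)=5/2; μ^(4)=-1; μ^(5)=-15

((0, 0, 0, 0, 0, 1); (0, 0, 0, 1, 0, 0); (0, 3, 3, 0, 0, 0); (0, 0, 0, 0, 4, 0); (2, 0, 0, 0, 0, 0))


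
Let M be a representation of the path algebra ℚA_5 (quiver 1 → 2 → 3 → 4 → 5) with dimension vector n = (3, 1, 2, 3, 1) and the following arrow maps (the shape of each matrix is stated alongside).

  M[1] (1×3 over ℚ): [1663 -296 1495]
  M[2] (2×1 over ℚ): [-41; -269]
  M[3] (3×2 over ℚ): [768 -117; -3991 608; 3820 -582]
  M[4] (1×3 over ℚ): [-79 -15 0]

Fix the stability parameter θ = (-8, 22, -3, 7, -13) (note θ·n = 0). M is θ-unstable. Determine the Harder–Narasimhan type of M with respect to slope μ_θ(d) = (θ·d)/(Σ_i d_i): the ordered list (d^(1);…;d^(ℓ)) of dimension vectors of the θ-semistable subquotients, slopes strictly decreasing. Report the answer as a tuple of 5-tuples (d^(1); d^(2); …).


Interval decomposition of M: I[1,1]^2, I[1,4], I[3,5], I[4,4].
HN type (ℓ=4): μ^(1)=26/3; μ^(2)=7; μ^(3)=-3; μ^(4)=-8

((0, 1, 1, 1, 0); (0, 0, 0, 1, 0); (0, 0, 1, 1, 1); (3, 0, 0, 0, 0))


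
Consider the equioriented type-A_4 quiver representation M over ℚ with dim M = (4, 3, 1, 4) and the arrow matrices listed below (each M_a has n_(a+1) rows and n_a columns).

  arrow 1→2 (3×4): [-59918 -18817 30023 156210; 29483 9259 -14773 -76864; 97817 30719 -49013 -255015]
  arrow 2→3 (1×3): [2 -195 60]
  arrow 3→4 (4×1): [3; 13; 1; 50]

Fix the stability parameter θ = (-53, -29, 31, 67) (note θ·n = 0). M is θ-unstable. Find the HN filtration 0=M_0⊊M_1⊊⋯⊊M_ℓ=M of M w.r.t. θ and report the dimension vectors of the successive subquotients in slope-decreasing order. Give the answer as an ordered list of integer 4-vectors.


Via rank(M_{q-1}∘⋯∘M_p): M ≅ I[1,1], I[1,2]^2, I[1,4], I[4,4]^3.
μ_θ-semistable layers: μ^(1)=67; μ^(2)=31; μ^(3)=-29; μ^(4)=-53

((0, 0, 0, 4); (0, 0, 1, 0); (0, 3, 0, 0); (4, 0, 0, 0))


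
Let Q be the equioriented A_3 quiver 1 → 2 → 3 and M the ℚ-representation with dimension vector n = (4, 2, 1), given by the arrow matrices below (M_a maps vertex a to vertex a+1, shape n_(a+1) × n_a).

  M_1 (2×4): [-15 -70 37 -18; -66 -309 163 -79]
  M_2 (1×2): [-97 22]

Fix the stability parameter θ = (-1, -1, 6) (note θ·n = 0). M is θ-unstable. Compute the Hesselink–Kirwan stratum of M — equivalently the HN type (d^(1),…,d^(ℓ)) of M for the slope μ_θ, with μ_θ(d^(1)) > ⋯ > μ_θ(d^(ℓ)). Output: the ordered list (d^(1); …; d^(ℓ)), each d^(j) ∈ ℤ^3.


Interval decomposition of M: I[1,1]^2, I[1,2], I[1,3].
HN type (ℓ=2): μ^(1)=6; μ^(2)=-1

((0, 0, 1); (4, 2, 0))
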